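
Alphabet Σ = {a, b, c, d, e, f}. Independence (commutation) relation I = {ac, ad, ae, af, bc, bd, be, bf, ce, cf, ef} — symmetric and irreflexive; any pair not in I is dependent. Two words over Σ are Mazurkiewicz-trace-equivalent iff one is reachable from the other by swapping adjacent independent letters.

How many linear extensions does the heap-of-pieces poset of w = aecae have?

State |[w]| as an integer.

#0=a has no predecessor
#1=e has no predecessor
#2=c has no predecessor
#3=a depends on [0:a]
#4=e depends on [1:e]
sources: [0:a, 1:e, 2:c]
N(rest) = Σ N(rest − s) over sources s of rest; N(one piece) = 1:
  size 1 → [2]=1  [3]=1  [4]=1
  size 2 → [0,3]=1  [1,4]=1  [2,3]=2  [2,4]=2  [3,4]=2
  size 3 → [0,2,3]=3  [0,3,4]=3  [1,2,4]=3  [1,3,4]=3  [2,3,4]=6
  first=0(a) contributes 12
  first=1(e) contributes 12
  first=2(c) contributes 6
|[w]| = 30

30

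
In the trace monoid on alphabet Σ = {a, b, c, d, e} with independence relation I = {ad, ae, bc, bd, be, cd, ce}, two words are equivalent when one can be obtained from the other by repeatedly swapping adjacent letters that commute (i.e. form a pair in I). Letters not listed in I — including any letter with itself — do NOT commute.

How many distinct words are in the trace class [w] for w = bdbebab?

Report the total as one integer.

drop 0:b onto floor
drop 1:d onto floor
drop 2:b onto {0:b}
drop 3:e onto {1:d}
drop 4:b onto {2:b}
drop 5:a onto {4:b}
drop 6:b onto {5:a}
ground layer = {0:b, 1:d}
drop-orders for the pieces not yet dropped (sum over which currently-grounded one goes next):
  1 to go: {3} 1  {6} 1
  2 to go: {1,3} 1  {3,6} 2  {5,6} 1
  3 to go: {1,3,6} 3  {3,5,6} 3  {4,5,6} 1
  4 to go: {1,3,5,6} 6  {2,4,5,6} 1  {3,4,5,6} 4
  5 to go: {0,2,4,5,6} 1  {1,3,4,5,6} 10  {2,3,4,5,6} 5
  if 0:b drops first: 15 orders
  if 1:d drops first: 6 orders
heap linearizations: 21

21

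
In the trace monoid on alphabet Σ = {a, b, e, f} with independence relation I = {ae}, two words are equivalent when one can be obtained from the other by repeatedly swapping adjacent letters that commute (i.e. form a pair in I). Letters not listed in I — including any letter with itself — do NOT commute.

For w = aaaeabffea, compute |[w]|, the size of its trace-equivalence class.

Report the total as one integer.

piece 0:a — minimal
piece 1:a rests on {0:a}
piece 2:a rests on {1:a}
piece 3:e — minimal
piece 4:a rests on {2:a}
piece 5:b rests on {3:e, 4:a}
piece 6:f rests on {5:b}
piece 7:f rests on {6:f}
piece 8:e rests on {7:f}
piece 9:a rests on {7:f}
minimal pieces: {0:a, 3:e}
ways to finish when only these pieces remain (= sum over removing one remaining piece with nothing left below it):
  1 left: {8}→1  {9}→1
  2 left: {8,9}→2
  3 left: {7,8,9}→2
  4 left: {6,7,8,9}→2
  5 left: {5,6,7,8,9}→2
  6 left: {3,5,6,7,8,9}→2  {4,5,6,7,8,9}→2
  7 left: {2,4,5,6,7,8,9}→2  {3,4,5,6,7,8,9}→4
  8 left: {1,2,4,5,6,7,8,9}→2  {2,3,4,5,6,7,8,9}→6
  placing 0:a first → 8 extensions
  placing 3:e first → 2 extensions
total linear extensions = 10

10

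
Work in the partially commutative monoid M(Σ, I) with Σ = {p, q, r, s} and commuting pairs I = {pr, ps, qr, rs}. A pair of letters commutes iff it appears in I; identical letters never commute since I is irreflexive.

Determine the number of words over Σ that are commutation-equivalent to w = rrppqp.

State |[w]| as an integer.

15

drop 0:r onto floor
drop 1:r onto {0:r}
drop 2:p onto floor
drop 3:p onto {2:p}
drop 4:q onto {3:p}
drop 5:p onto {4:q}
ground layer = {0:r, 2:p}
drop-orders for the pieces not yet dropped (sum over which currently-grounded one goes next):
  1 to go: {1} 1  {5} 1
  2 to go: {0,1} 1  {1,5} 2  {4,5} 1
  3 to go: {0,1,5} 3  {1,4,5} 3  {3,4,5} 1
  4 to go: {0,1,4,5} 6  {1,3,4,5} 4  {2,3,4,5} 1
  if 0:r drops first: 5 orders
  if 2:p drops first: 10 orders
heap linearizations: 15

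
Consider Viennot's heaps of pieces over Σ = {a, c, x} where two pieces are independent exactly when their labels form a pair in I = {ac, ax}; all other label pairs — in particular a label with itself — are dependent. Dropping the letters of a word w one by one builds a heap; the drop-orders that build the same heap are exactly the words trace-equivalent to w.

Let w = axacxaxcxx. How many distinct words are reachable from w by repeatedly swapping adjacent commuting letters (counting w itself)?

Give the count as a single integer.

120

#0=a has no predecessor
#1=x has no predecessor
#2=a depends on [0:a]
#3=c depends on [1:x]
#4=x depends on [3:c]
#5=a depends on [2:a]
#6=x depends on [4:x]
#7=c depends on [6:x]
#8=x depends on [7:c]
#9=x depends on [8:x]
sources: [0:a, 1:x]
N(rest) = Σ N(rest − s) over sources s of rest; N(one piece) = 1:
  size 1 → [5]=1  [9]=1
  size 2 → [2,5]=1  [5,9]=2  [8,9]=1
  size 3 → [0,2,5]=1  [2,5,9]=3  [5,8,9]=3  [7,8,9]=1
  size 4 → [0,2,5,9]=4  [2,5,8,9]=6  [5,7,8,9]=4  [6,7,8,9]=1
  size 5 → [0,2,5,8,9]=10  [2,5,7,8,9]=10  [4,6,7,8,9]=1  [5,6,7,8,9]=5
  size 6 → [0,2,5,7,8,9]=20  [2,5,6,7,8,9]=15  [3,4,6,7,8,9]=1  [4,5,6,7,8,9]=6
  size 7 → [0,2,5,6,7,8,9]=35  [1,3,4,6,7,8,9]=1  [2,4,5,6,7,8,9]=21  [3,4,5,6,7,8,9]=7
  size 8 → [0,2,4,5,6,7,8,9]=56  [1,3,4,5,6,7,8,9]=8  [2,3,4,5,6,7,8,9]=28
  first=0(a) contributes 36
  first=1(x) contributes 84
|[w]| = 120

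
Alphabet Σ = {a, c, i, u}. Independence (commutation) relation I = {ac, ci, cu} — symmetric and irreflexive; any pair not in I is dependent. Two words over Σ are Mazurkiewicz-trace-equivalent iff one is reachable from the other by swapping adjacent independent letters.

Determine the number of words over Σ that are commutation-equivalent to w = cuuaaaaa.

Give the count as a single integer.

0(c) covers ∅
1(u) covers ∅
2(u) covers 1:u
3(a) covers 2:u
4(a) covers 3:a
5(a) covers 4:a
6(a) covers 5:a
7(a) covers 6:a
floor of heap: 0:c, 1:u
completions by unplaced set U, small U first (add the entries for U minus each lowest piece of U):
  |U|=1: {0}:1  {7}:1
  |U|=2: {0,7}:2  {6,7}:1
  |U|=3: {0,6,7}:3  {5,6,7}:1
  |U|=4: {0,5,6,7}:4  {4,5,6,7}:1
  |U|=5: {0,4,5,6,7}:5  {3,4,5,6,7}:1
  |U|=6: {0,3,4,5,6,7}:6  {2,3,4,5,6,7}:1
  start at 0(c): 1
  start at 1(u): 7
sum over floor = 8

8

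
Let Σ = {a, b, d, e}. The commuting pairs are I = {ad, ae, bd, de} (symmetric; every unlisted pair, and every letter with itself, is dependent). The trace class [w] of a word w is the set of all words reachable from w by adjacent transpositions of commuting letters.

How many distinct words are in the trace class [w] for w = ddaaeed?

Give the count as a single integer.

piece 0:d — minimal
piece 1:d rests on {0:d}
piece 2:a — minimal
piece 3:a rests on {2:a}
piece 4:e — minimal
piece 5:e rests on {4:e}
piece 6:d rests on {1:d}
minimal pieces: {0:d, 2:a, 4:e}
ways to finish when only these pieces remain (= sum over removing one remaining piece with nothing left below it):
  1 left: {3}→1  {5}→1  {6}→1
  2 left: {1,6}→1  {2,3}→1  {3,5}→2  {3,6}→2  {4,5}→1  {5,6}→2
  3 left: {0,1,6}→1  {1,3,6}→3  {1,5,6}→3  {2,3,5}→3  {2,3,6}→3  {3,4,5}→3  {3,5,6}→6  {4,5,6}→3
  4 left: {0,1,3,6}→4  {0,1,5,6}→4  {1,2,3,6}→6  {1,3,5,6}→12  {1,4,5,6}→6  {2,3,4,5}→6  {2,3,5,6}→12  {3,4,5,6}→12
  5 left: {0,1,2,3,6}→10  {0,1,3,5,6}→20  {0,1,4,5,6}→10  {1,2,3,5,6}→30  {1,3,4,5,6}→30  {2,3,4,5,6}→30
  placing 0:d first → 90 extensions
  placing 2:a first → 60 extensions
  placing 4:e first → 60 extensions
total linear extensions = 210

210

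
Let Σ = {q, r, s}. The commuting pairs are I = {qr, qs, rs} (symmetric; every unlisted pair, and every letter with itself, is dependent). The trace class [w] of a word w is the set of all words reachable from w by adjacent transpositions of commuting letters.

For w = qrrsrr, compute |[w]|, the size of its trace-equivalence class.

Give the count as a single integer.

piece 0:q — minimal
piece 1:r — minimal
piece 2:r rests on {1:r}
piece 3:s — minimal
piece 4:r rests on {2:r}
piece 5:r rests on {4:r}
minimal pieces: {0:q, 1:r, 3:s}
ways to finish when only these pieces remain (= sum over removing one remaining piece with nothing left below it):
  1 left: {0}→1  {3}→1  {5}→1
  2 left: {0,3}→2  {0,5}→2  {3,5}→2  {4,5}→1
  3 left: {0,3,5}→6  {0,4,5}→3  {2,4,5}→1  {3,4,5}→3
  4 left: {0,2,4,5}→4  {0,3,4,5}→12  {1,2,4,5}→1  {2,3,4,5}→4
  placing 0:q first → 5 extensions
  placing 1:r first → 20 extensions
  placing 3:s first → 5 extensions
total linear extensions = 30

30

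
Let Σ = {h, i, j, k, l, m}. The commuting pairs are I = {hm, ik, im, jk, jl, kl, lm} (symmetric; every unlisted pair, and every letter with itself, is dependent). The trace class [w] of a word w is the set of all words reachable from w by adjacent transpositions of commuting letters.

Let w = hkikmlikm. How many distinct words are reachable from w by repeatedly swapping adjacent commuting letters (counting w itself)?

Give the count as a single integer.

drop 0:h onto floor
drop 1:k onto {0:h}
drop 2:i onto {0:h}
drop 3:k onto {1:k}
drop 4:m onto {3:k}
drop 5:l onto {2:i}
drop 6:i onto {5:l}
drop 7:k onto {4:m}
drop 8:m onto {7:k}
ground layer = {0:h}
drop-orders for the pieces not yet dropped (sum over which currently-grounded one goes next):
  1 to go: {6} 1  {8} 1
  2 to go: {5,6} 1  {6,8} 2  {7,8} 1
  3 to go: {2,5,6} 1  {4,7,8} 1  {5,6,8} 3  {6,7,8} 3
  4 to go: {2,5,6,8} 4  {3,4,7,8} 1  {4,6,7,8} 4  {5,6,7,8} 6
  5 to go: {1,3,4,7,8} 1  {2,5,6,7,8} 10  {3,4,6,7,8} 5  {4,5,6,7,8} 10
  6 to go: {1,3,4,6,7,8} 6  {2,4,5,6,7,8} 20  {3,4,5,6,7,8} 15
  7 to go: {1,3,4,5,6,7,8} 21  {2,3,4,5,6,7,8} 35
  if 0:h drops first: 56 orders

56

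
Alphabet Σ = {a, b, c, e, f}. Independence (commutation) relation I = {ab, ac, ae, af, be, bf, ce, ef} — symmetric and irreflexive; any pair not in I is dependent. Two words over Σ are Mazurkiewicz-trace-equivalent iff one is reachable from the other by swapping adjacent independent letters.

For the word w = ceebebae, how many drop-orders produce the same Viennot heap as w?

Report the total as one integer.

280

drop 0:c onto floor
drop 1:e onto floor
drop 2:e onto {1:e}
drop 3:b onto {0:c}
drop 4:e onto {2:e}
drop 5:b onto {3:b}
drop 6:a onto floor
drop 7:e onto {4:e}
ground layer = {0:c, 1:e, 6:a}
drop-orders for the pieces not yet dropped (sum over which currently-grounded one goes next):
  1 to go: {5} 1  {6} 1  {7} 1
  2 to go: {3,5} 1  {4,7} 1  {5,6} 2  {5,7} 2  {6,7} 2
  3 to go: {0,3,5} 1  {2,4,7} 1  {3,5,6} 3  {3,5,7} 3  {4,5,7} 3  {4,6,7} 3  {5,6,7} 6
  4 to go: {0,3,5,6} 4  {0,3,5,7} 4  {1,2,4,7} 1  {2,4,5,7} 4  {2,4,6,7} 4  {3,4,5,7} 6  {3,5,6,7} 12  {4,5,6,7} 12
  5 to go: {0,3,4,5,7} 10  {0,3,5,6,7} 20  {1,2,4,5,7} 5  {1,2,4,6,7} 5  {2,3,4,5,7} 10  {2,4,5,6,7} 20  {3,4,5,6,7} 30
  6 to go: {0,2,3,4,5,7} 20  {0,3,4,5,6,7} 60  {1,2,3,4,5,7} 15  {1,2,4,5,6,7} 30  {2,3,4,5,6,7} 60
  if 0:c drops first: 105 orders
  if 1:e drops first: 140 orders
  if 6:a drops first: 35 orders
heap linearizations: 280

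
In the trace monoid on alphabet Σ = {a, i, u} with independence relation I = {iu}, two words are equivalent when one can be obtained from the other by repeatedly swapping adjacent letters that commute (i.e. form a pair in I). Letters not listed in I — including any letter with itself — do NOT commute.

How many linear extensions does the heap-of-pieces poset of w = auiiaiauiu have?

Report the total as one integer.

9

0(a) covers ∅
1(u) covers 0:a
2(i) covers 0:a
3(i) covers 2:i
4(a) covers 1:u, 3:i
5(i) covers 4:a
6(a) covers 5:i
7(u) covers 6:a
8(i) covers 6:a
9(u) covers 7:u
floor of heap: 0:a
completions by unplaced set U, small U first (add the entries for U minus each lowest piece of U):
  |U|=1: {8}:1  {9}:1
  |U|=2: {7,9}:1  {8,9}:2
  |U|=3: {7,8,9}:3
  |U|=4: {6,7,8,9}:3
  |U|=5: {5,6,7,8,9}:3
  |U|=6: {4,5,6,7,8,9}:3
  |U|=7: {1,4,5,6,7,8,9}:3  {3,4,5,6,7,8,9}:3
  |U|=8: {1,3,4,5,6,7,8,9}:6  {2,3,4,5,6,7,8,9}:3
  start at 0(a): 9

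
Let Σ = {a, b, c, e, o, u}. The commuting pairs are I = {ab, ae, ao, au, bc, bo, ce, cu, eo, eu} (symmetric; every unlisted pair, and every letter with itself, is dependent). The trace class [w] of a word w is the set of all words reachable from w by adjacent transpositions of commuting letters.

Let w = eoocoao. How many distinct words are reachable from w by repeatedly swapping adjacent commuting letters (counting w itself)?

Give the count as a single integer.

21

drop 0:e onto floor
drop 1:o onto floor
drop 2:o onto {1:o}
drop 3:c onto {2:o}
drop 4:o onto {3:c}
drop 5:a onto {3:c}
drop 6:o onto {4:o}
ground layer = {0:e, 1:o}
drop-orders for the pieces not yet dropped (sum over which currently-grounded one goes next):
  1 to go: {0} 1  {5} 1  {6} 1
  2 to go: {0,5} 2  {0,6} 2  {4,6} 1  {5,6} 2
  3 to go: {0,4,6} 3  {0,5,6} 6  {4,5,6} 3
  4 to go: {0,4,5,6} 12  {3,4,5,6} 3
  5 to go: {0,3,4,5,6} 15  {2,3,4,5,6} 3
  if 0:e drops first: 3 orders
  if 1:o drops first: 18 orders
heap linearizations: 21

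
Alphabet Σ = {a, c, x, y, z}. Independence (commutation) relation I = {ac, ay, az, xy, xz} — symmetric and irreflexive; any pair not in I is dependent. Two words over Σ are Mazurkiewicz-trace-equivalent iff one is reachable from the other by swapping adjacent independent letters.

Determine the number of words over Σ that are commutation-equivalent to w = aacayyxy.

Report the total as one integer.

drop 0:a onto floor
drop 1:a onto {0:a}
drop 2:c onto floor
drop 3:a onto {1:a}
drop 4:y onto {2:c}
drop 5:y onto {4:y}
drop 6:x onto {2:c, 3:a}
drop 7:y onto {5:y}
ground layer = {0:a, 2:c}
drop-orders for the pieces not yet dropped (sum over which currently-grounded one goes next):
  1 to go: {6} 1  {7} 1
  2 to go: {3,6} 1  {5,7} 1  {6,7} 2
  3 to go: {1,3,6} 1  {3,6,7} 3  {4,5,7} 1  {5,6,7} 3
  4 to go: {0,1,3,6} 1  {1,3,6,7} 4  {3,5,6,7} 6  {4,5,6,7} 4
  5 to go: {0,1,3,6,7} 5  {1,3,5,6,7} 10  {2,4,5,6,7} 4  {3,4,5,6,7} 10
  6 to go: {0,1,3,5,6,7} 15  {1,3,4,5,6,7} 20  {2,3,4,5,6,7} 14
  if 0:a drops first: 34 orders
  if 2:c drops first: 35 orders
heap linearizations: 69

69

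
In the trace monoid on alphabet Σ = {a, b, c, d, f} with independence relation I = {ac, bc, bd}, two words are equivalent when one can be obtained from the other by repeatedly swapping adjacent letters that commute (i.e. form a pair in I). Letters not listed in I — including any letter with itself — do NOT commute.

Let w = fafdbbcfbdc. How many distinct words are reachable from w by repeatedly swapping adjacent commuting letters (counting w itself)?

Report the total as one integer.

18

drop 0:f onto floor
drop 1:a onto {0:f}
drop 2:f onto {1:a}
drop 3:d onto {2:f}
drop 4:b onto {2:f}
drop 5:b onto {4:b}
drop 6:c onto {3:d}
drop 7:f onto {5:b, 6:c}
drop 8:b onto {7:f}
drop 9:d onto {7:f}
drop 10:c onto {9:d}
ground layer = {0:f}
drop-orders for the pieces not yet dropped (sum over which currently-grounded one goes next):
  1 to go: {8} 1  {10} 1
  2 to go: {8,10} 2  {9,10} 1
  3 to go: {8,9,10} 3
  4 to go: {7,8,9,10} 3
  5 to go: {5,7,8,9,10} 3  {6,7,8,9,10} 3
  6 to go: {3,6,7,8,9,10} 3  {4,5,7,8,9,10} 3  {5,6,7,8,9,10} 6
  7 to go: {3,5,6,7,8,9,10} 9  {4,5,6,7,8,9,10} 9
  8 to go: {3,4,5,6,7,8,9,10} 18
  9 to go: {2,3,4,5,6,7,8,9,10} 18
  if 0:f drops first: 18 orders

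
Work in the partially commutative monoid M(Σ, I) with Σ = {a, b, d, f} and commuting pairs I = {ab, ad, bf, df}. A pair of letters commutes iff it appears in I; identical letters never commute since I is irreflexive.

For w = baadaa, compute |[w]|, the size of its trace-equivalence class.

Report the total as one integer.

15

drop 0:b onto floor
drop 1:a onto floor
drop 2:a onto {1:a}
drop 3:d onto {0:b}
drop 4:a onto {2:a}
drop 5:a onto {4:a}
ground layer = {0:b, 1:a}
drop-orders for the pieces not yet dropped (sum over which currently-grounded one goes next):
  1 to go: {3} 1  {5} 1
  2 to go: {0,3} 1  {3,5} 2  {4,5} 1
  3 to go: {0,3,5} 3  {2,4,5} 1  {3,4,5} 3
  4 to go: {0,3,4,5} 6  {1,2,4,5} 1  {2,3,4,5} 4
  if 0:b drops first: 5 orders
  if 1:a drops first: 10 orders
heap linearizations: 15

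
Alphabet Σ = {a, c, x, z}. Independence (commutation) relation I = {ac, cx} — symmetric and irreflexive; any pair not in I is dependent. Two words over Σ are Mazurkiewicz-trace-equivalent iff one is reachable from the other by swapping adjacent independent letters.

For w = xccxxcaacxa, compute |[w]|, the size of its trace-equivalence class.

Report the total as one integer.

#0=x has no predecessor
#1=c has no predecessor
#2=c depends on [1:c]
#3=x depends on [0:x]
#4=x depends on [3:x]
#5=c depends on [2:c]
#6=a depends on [4:x]
#7=a depends on [6:a]
#8=c depends on [5:c]
#9=x depends on [7:a]
#10=a depends on [9:x]
sources: [0:x, 1:c]
N(rest) = Σ N(rest − s) over sources s of rest; N(one piece) = 1:
  size 1 → [8]=1  [10]=1
  size 2 → [5,8]=1  [8,10]=2  [9,10]=1
  size 3 → [2,5,8]=1  [5,8,10]=3  [7,9,10]=1  [8,9,10]=3
  size 4 → [1,2,5,8]=1  [2,5,8,10]=4  [5,8,9,10]=6  [6,7,9,10]=1  [7,8,9,10]=4
  size 5 → [1,2,5,8,10]=5  [2,5,8,9,10]=10  [4,6,7,9,10]=1  [5,7,8,9,10]=10  [6,7,8,9,10]=5
  size 6 → [1,2,5,8,9,10]=15  [2,5,7,8,9,10]=20  [3,4,6,7,9,10]=1  [4,6,7,8,9,10]=6  [5,6,7,8,9,10]=15
  size 7 → [0,3,4,6,7,9,10]=1  [1,2,5,7,8,9,10]=35  [2,5,6,7,8,9,10]=35  [3,4,6,7,8,9,10]=7  [4,5,6,7,8,9,10]=21
  size 8 → [0,3,4,6,7,8,9,10]=8  [1,2,5,6,7,8,9,10]=70  [2,4,5,6,7,8,9,10]=56  [3,4,5,6,7,8,9,10]=28
  size 9 → [0,3,4,5,6,7,8,9,10]=36  [1,2,4,5,6,7,8,9,10]=126  [2,3,4,5,6,7,8,9,10]=84
  first=0(x) contributes 210
  first=1(c) contributes 120
|[w]| = 330

330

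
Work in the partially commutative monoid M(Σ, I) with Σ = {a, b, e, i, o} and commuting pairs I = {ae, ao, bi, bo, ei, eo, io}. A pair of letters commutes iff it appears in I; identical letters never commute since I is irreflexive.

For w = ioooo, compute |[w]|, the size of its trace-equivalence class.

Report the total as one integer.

5

#0=i has no predecessor
#1=o has no predecessor
#2=o depends on [1:o]
#3=o depends on [2:o]
#4=o depends on [3:o]
sources: [0:i, 1:o]
N(rest) = Σ N(rest − s) over sources s of rest; N(one piece) = 1:
  size 1 → [0]=1  [4]=1
  size 2 → [0,4]=2  [3,4]=1
  size 3 → [0,3,4]=3  [2,3,4]=1
  first=0(i) contributes 1
  first=1(o) contributes 4
|[w]| = 5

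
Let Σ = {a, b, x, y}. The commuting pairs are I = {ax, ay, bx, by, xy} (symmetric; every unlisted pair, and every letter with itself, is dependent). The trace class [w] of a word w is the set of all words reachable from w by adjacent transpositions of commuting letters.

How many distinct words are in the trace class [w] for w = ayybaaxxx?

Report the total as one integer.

1260

0(a) covers ∅
1(y) covers ∅
2(y) covers 1:y
3(b) covers 0:a
4(a) covers 3:b
5(a) covers 4:a
6(x) covers ∅
7(x) covers 6:x
8(x) covers 7:x
floor of heap: 0:a, 1:y, 6:x
completions by unplaced set U, small U first (add the entries for U minus each lowest piece of U):
  |U|=1: {2}:1  {5}:1  {8}:1
  |U|=2: {1,2}:1  {2,5}:2  {2,8}:2  {4,5}:1  {5,8}:2  {7,8}:1
  |U|=3: {1,2,5}:3  {1,2,8}:3  {2,4,5}:3  {2,5,8}:6  {2,7,8}:3  {3,4,5}:1  {4,5,8}:3  {5,7,8}:3  {6,7,8}:1
  |U|=4: {0,3,4,5}:1  {1,2,4,5}:6  {1,2,5,8}:12  {1,2,7,8}:6  {2,3,4,5}:4  {2,4,5,8}:12  {2,5,7,8}:12  {2,6,7,8}:4  {3,4,5,8}:4  {4,5,7,8}:6  {5,6,7,8}:4
  |U|=5: {0,2,3,4,5}:5  {0,3,4,5,8}:5  {1,2,3,4,5}:10  {1,2,4,5,8}:30  {1,2,5,7,8}:30  {1,2,6,7,8}:10  {2,3,4,5,8}:20  {2,4,5,7,8}:30  {2,5,6,7,8}:20  {3,4,5,7,8}:10  {4,5,6,7,8}:10
  |U|=6: {0,1,2,3,4,5}:15  {0,2,3,4,5,8}:30  {0,3,4,5,7,8}:15  {1,2,3,4,5,8}:60  {1,2,4,5,7,8}:90  {1,2,5,6,7,8}:60  {2,3,4,5,7,8}:60  {2,4,5,6,7,8}:60  {3,4,5,6,7,8}:20
  |U|=7: {0,1,2,3,4,5,8}:105  {0,2,3,4,5,7,8}:105  {0,3,4,5,6,7,8}:35  {1,2,3,4,5,7,8}:210  {1,2,4,5,6,7,8}:210  {2,3,4,5,6,7,8}:140
  start at 0(a): 560
  start at 1(y): 280
  start at 6(x): 420
sum over floor = 1260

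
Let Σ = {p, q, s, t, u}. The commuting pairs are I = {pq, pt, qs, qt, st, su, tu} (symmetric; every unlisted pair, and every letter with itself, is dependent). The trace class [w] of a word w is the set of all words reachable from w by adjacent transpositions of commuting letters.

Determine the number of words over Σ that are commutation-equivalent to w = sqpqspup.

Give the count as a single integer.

piece 0:s — minimal
piece 1:q — minimal
piece 2:p rests on {0:s}
piece 3:q rests on {1:q}
piece 4:s rests on {2:p}
piece 5:p rests on {4:s}
piece 6:u rests on {3:q, 5:p}
piece 7:p rests on {6:u}
minimal pieces: {0:s, 1:q}
ways to finish when only these pieces remain (= sum over removing one remaining piece with nothing left below it):
  1 left: {7}→1
  2 left: {6,7}→1
  3 left: {3,6,7}→1  {5,6,7}→1
  4 left: {1,3,6,7}→1  {3,5,6,7}→2  {4,5,6,7}→1
  5 left: {1,3,5,6,7}→3  {2,4,5,6,7}→1  {3,4,5,6,7}→3
  6 left: {0,2,4,5,6,7}→1  {1,3,4,5,6,7}→6  {2,3,4,5,6,7}→4
  placing 0:s first → 10 extensions
  placing 1:q first → 5 extensions
total linear extensions = 15

15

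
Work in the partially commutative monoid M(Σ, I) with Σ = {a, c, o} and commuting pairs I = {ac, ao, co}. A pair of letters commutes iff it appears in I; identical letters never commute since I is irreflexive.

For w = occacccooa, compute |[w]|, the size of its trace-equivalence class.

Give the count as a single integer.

2520

0(o) covers ∅
1(c) covers ∅
2(c) covers 1:c
3(a) covers ∅
4(c) covers 2:c
5(c) covers 4:c
6(c) covers 5:c
7(o) covers 0:o
8(o) covers 7:o
9(a) covers 3:a
floor of heap: 0:o, 1:c, 3:a
completions by unplaced set U, small U first (add the entries for U minus each lowest piece of U):
  |U|=1: {6}:1  {8}:1  {9}:1
  |U|=2: {3,9}:1  {5,6}:1  {6,8}:2  {6,9}:2  {7,8}:1  {8,9}:2
  |U|=3: {0,7,8}:1  {3,6,9}:3  {3,8,9}:3  {4,5,6}:1  {5,6,8}:3  {5,6,9}:3  {6,7,8}:3  {6,8,9}:6  {7,8,9}:3
  |U|=4: {0,6,7,8}:4  {0,7,8,9}:4  {2,4,5,6}:1  {3,5,6,9}:6  {3,6,8,9}:12  {3,7,8,9}:6  {4,5,6,8}:4  {4,5,6,9}:4  {5,6,7,8}:6  {5,6,8,9}:12  {6,7,8,9}:12
  |U|=5: {0,3,7,8,9}:10  {0,5,6,7,8}:10  {0,6,7,8,9}:20  {1,2,4,5,6}:1  {2,4,5,6,8}:5  {2,4,5,6,9}:5  {3,4,5,6,9}:10  {3,5,6,8,9}:30  {3,6,7,8,9}:30  {4,5,6,7,8}:10  {4,5,6,8,9}:20  {5,6,7,8,9}:30
  |U|=6: {0,3,6,7,8,9}:60  {0,4,5,6,7,8}:20  {0,5,6,7,8,9}:60  {1,2,4,5,6,8}:6  {1,2,4,5,6,9}:6  {2,3,4,5,6,9}:15  {2,4,5,6,7,8}:15  {2,4,5,6,8,9}:30  {3,4,5,6,8,9}:60  {3,5,6,7,8,9}:90  {4,5,6,7,8,9}:60
  |U|=7: {0,2,4,5,6,7,8}:35  {0,3,5,6,7,8,9}:210  {0,4,5,6,7,8,9}:140  {1,2,3,4,5,6,9}:21  {1,2,4,5,6,7,8}:21  {1,2,4,5,6,8,9}:42  {2,3,4,5,6,8,9}:105  {2,4,5,6,7,8,9}:105  {3,4,5,6,7,8,9}:210
  |U|=8: {0,1,2,4,5,6,7,8}:56  {0,2,4,5,6,7,8,9}:280  {0,3,4,5,6,7,8,9}:560  {1,2,3,4,5,6,8,9}:168  {1,2,4,5,6,7,8,9}:168  {2,3,4,5,6,7,8,9}:420
  start at 0(o): 756
  start at 1(c): 1260
  start at 3(a): 504
sum over floor = 2520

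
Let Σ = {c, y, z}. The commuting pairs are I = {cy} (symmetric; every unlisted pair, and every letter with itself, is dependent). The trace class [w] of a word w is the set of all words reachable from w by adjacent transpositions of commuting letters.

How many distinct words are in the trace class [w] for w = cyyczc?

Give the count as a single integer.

piece 0:c — minimal
piece 1:y — minimal
piece 2:y rests on {1:y}
piece 3:c rests on {0:c}
piece 4:z rests on {2:y, 3:c}
piece 5:c rests on {4:z}
minimal pieces: {0:c, 1:y}
ways to finish when only these pieces remain (= sum over removing one remaining piece with nothing left below it):
  1 left: {5}→1
  2 left: {4,5}→1
  3 left: {2,4,5}→1  {3,4,5}→1
  4 left: {0,3,4,5}→1  {1,2,4,5}→1  {2,3,4,5}→2
  placing 0:c first → 3 extensions
  placing 1:y first → 3 extensions
total linear extensions = 6

6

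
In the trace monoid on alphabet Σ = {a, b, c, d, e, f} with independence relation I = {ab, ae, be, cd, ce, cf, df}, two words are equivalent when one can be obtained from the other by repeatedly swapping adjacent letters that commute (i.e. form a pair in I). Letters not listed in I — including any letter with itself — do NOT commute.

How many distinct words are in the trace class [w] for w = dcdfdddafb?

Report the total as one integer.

piece 0:d — minimal
piece 1:c — minimal
piece 2:d rests on {0:d}
piece 3:f — minimal
piece 4:d rests on {2:d}
piece 5:d rests on {4:d}
piece 6:d rests on {5:d}
piece 7:a rests on {1:c, 3:f, 6:d}
piece 8:f rests on {7:a}
piece 9:b rests on {8:f}
minimal pieces: {0:d, 1:c, 3:f}
ways to finish when only these pieces remain (= sum over removing one remaining piece with nothing left below it):
  1 left: {9}→1
  2 left: {8,9}→1
  3 left: {7,8,9}→1
  4 left: {1,7,8,9}→1  {3,7,8,9}→1  {6,7,8,9}→1
  5 left: {1,3,7,8,9}→2  {1,6,7,8,9}→2  {3,6,7,8,9}→2  {5,6,7,8,9}→1
  6 left: {1,3,6,7,8,9}→6  {1,5,6,7,8,9}→3  {3,5,6,7,8,9}→3  {4,5,6,7,8,9}→1
  7 left: {1,3,5,6,7,8,9}→12  {1,4,5,6,7,8,9}→4  {2,4,5,6,7,8,9}→1  {3,4,5,6,7,8,9}→4
  8 left: {0,2,4,5,6,7,8,9}→1  {1,2,4,5,6,7,8,9}→5  {1,3,4,5,6,7,8,9}→20  {2,3,4,5,6,7,8,9}→5
  placing 0:d first → 30 extensions
  placing 1:c first → 6 extensions
  placing 3:f first → 6 extensions
total linear extensions = 42

42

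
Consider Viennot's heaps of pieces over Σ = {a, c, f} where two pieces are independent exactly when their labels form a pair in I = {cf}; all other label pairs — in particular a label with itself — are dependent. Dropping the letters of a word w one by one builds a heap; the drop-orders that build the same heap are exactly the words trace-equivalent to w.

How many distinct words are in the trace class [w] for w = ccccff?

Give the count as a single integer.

#0=c has no predecessor
#1=c depends on [0:c]
#2=c depends on [1:c]
#3=c depends on [2:c]
#4=f has no predecessor
#5=f depends on [4:f]
sources: [0:c, 4:f]
N(rest) = Σ N(rest − s) over sources s of rest; N(one piece) = 1:
  size 1 → [3]=1  [5]=1
  size 2 → [2,3]=1  [3,5]=2  [4,5]=1
  size 3 → [1,2,3]=1  [2,3,5]=3  [3,4,5]=3
  size 4 → [0,1,2,3]=1  [1,2,3,5]=4  [2,3,4,5]=6
  first=0(c) contributes 10
  first=4(f) contributes 5
|[w]| = 15

15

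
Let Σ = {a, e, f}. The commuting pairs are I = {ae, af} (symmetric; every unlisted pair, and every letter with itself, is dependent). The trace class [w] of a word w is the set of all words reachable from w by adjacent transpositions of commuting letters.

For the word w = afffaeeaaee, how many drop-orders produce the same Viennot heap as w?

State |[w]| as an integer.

330

0(a) covers ∅
1(f) covers ∅
2(f) covers 1:f
3(f) covers 2:f
4(a) covers 0:a
5(e) covers 3:f
6(e) covers 5:e
7(a) covers 4:a
8(a) covers 7:a
9(e) covers 6:e
10(e) covers 9:e
floor of heap: 0:a, 1:f
completions by unplaced set U, small U first (add the entries for U minus each lowest piece of U):
  |U|=1: {8}:1  {10}:1
  |U|=2: {7,8}:1  {8,10}:2  {9,10}:1
  |U|=3: {4,7,8}:1  {6,9,10}:1  {7,8,10}:3  {8,9,10}:3
  |U|=4: {0,4,7,8}:1  {4,7,8,10}:4  {5,6,9,10}:1  {6,8,9,10}:4  {7,8,9,10}:6
  |U|=5: {0,4,7,8,10}:5  {3,5,6,9,10}:1  {4,7,8,9,10}:10  {5,6,8,9,10}:5  {6,7,8,9,10}:10
  |U|=6: {0,4,7,8,9,10}:15  {2,3,5,6,9,10}:1  {3,5,6,8,9,10}:6  {4,6,7,8,9,10}:20  {5,6,7,8,9,10}:15
  |U|=7: {0,4,6,7,8,9,10}:35  {1,2,3,5,6,9,10}:1  {2,3,5,6,8,9,10}:7  {3,5,6,7,8,9,10}:21  {4,5,6,7,8,9,10}:35
  |U|=8: {0,4,5,6,7,8,9,10}:70  {1,2,3,5,6,8,9,10}:8  {2,3,5,6,7,8,9,10}:28  {3,4,5,6,7,8,9,10}:56
  |U|=9: {0,3,4,5,6,7,8,9,10}:126  {1,2,3,5,6,7,8,9,10}:36  {2,3,4,5,6,7,8,9,10}:84
  start at 0(a): 120
  start at 1(f): 210
sum over floor = 330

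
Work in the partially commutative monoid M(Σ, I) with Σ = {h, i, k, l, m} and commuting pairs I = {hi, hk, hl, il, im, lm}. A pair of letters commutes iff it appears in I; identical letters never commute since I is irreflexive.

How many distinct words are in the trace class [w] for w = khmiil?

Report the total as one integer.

#0=k has no predecessor
#1=h has no predecessor
#2=m depends on [0:k, 1:h]
#3=i depends on [0:k]
#4=i depends on [3:i]
#5=l depends on [0:k]
sources: [0:k, 1:h]
N(rest) = Σ N(rest − s) over sources s of rest; N(one piece) = 1:
  size 1 → [2]=1  [4]=1  [5]=1
  size 2 → [1,2]=1  [2,4]=2  [2,5]=2  [3,4]=1  [4,5]=2
  size 3 → [1,2,4]=3  [1,2,5]=3  [2,3,4]=3  [2,4,5]=6  [3,4,5]=3
  size 4 → [1,2,3,4]=6  [1,2,4,5]=12  [2,3,4,5]=12
  first=0(k) contributes 30
  first=1(h) contributes 12
|[w]| = 42

42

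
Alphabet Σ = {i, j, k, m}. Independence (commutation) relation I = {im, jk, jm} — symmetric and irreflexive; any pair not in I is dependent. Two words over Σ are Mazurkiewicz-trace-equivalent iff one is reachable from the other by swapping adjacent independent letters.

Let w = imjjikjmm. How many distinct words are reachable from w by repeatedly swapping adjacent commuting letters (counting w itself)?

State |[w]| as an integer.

21

drop 0:i onto floor
drop 1:m onto floor
drop 2:j onto {0:i}
drop 3:j onto {2:j}
drop 4:i onto {3:j}
drop 5:k onto {1:m, 4:i}
drop 6:j onto {4:i}
drop 7:m onto {5:k}
drop 8:m onto {7:m}
ground layer = {0:i, 1:m}
drop-orders for the pieces not yet dropped (sum over which currently-grounded one goes next):
  1 to go: {6} 1  {8} 1
  2 to go: {6,8} 2  {7,8} 1
  3 to go: {5,7,8} 1  {6,7,8} 3
  4 to go: {1,5,7,8} 1  {5,6,7,8} 4
  5 to go: {1,5,6,7,8} 5  {4,5,6,7,8} 4
  6 to go: {1,4,5,6,7,8} 9  {3,4,5,6,7,8} 4
  7 to go: {1,3,4,5,6,7,8} 13  {2,3,4,5,6,7,8} 4
  if 0:i drops first: 17 orders
  if 1:m drops first: 4 orders
heap linearizations: 21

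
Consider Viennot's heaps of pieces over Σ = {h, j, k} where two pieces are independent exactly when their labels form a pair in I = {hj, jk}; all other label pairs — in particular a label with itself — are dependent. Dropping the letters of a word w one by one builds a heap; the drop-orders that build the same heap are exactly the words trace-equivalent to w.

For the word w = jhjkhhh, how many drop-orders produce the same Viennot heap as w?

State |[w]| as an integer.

21

#0=j has no predecessor
#1=h has no predecessor
#2=j depends on [0:j]
#3=k depends on [1:h]
#4=h depends on [3:k]
#5=h depends on [4:h]
#6=h depends on [5:h]
sources: [0:j, 1:h]
N(rest) = Σ N(rest − s) over sources s of rest; N(one piece) = 1:
  size 1 → [2]=1  [6]=1
  size 2 → [0,2]=1  [2,6]=2  [5,6]=1
  size 3 → [0,2,6]=3  [2,5,6]=3  [4,5,6]=1
  size 4 → [0,2,5,6]=6  [2,4,5,6]=4  [3,4,5,6]=1
  size 5 → [0,2,4,5,6]=10  [1,3,4,5,6]=1  [2,3,4,5,6]=5
  first=0(j) contributes 6
  first=1(h) contributes 15
|[w]| = 21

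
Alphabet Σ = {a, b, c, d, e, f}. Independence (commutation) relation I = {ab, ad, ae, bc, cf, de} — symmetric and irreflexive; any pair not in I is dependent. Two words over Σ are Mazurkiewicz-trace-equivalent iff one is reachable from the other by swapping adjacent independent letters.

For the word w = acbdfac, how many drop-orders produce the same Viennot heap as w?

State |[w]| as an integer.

3

drop 0:a onto floor
drop 1:c onto {0:a}
drop 2:b onto floor
drop 3:d onto {1:c, 2:b}
drop 4:f onto {3:d}
drop 5:a onto {4:f}
drop 6:c onto {5:a}
ground layer = {0:a, 2:b}
drop-orders for the pieces not yet dropped (sum over which currently-grounded one goes next):
  1 to go: {6} 1
  2 to go: {5,6} 1
  3 to go: {4,5,6} 1
  4 to go: {3,4,5,6} 1
  5 to go: {1,3,4,5,6} 1  {2,3,4,5,6} 1
  if 0:a drops first: 2 orders
  if 2:b drops first: 1 orders
heap linearizations: 3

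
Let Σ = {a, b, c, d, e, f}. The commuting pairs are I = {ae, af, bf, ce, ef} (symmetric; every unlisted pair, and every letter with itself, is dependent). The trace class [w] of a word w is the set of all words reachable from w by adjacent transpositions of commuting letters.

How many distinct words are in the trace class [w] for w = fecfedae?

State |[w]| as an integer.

20

drop 0:f onto floor
drop 1:e onto floor
drop 2:c onto {0:f}
drop 3:f onto {2:c}
drop 4:e onto {1:e}
drop 5:d onto {3:f, 4:e}
drop 6:a onto {5:d}
drop 7:e onto {5:d}
ground layer = {0:f, 1:e}
drop-orders for the pieces not yet dropped (sum over which currently-grounded one goes next):
  1 to go: {6} 1  {7} 1
  2 to go: {6,7} 2
  3 to go: {5,6,7} 2
  4 to go: {3,5,6,7} 2  {4,5,6,7} 2
  5 to go: {1,4,5,6,7} 2  {2,3,5,6,7} 2  {3,4,5,6,7} 4
  6 to go: {0,2,3,5,6,7} 2  {1,3,4,5,6,7} 6  {2,3,4,5,6,7} 6
  if 0:f drops first: 12 orders
  if 1:e drops first: 8 orders
heap linearizations: 20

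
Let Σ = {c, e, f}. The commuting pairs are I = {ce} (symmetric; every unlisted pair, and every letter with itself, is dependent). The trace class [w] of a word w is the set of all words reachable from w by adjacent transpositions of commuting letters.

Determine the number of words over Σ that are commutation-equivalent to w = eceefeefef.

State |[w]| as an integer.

piece 0:e — minimal
piece 1:c — minimal
piece 2:e rests on {0:e}
piece 3:e rests on {2:e}
piece 4:f rests on {1:c, 3:e}
piece 5:e rests on {4:f}
piece 6:e rests on {5:e}
piece 7:f rests on {6:e}
piece 8:e rests on {7:f}
piece 9:f rests on {8:e}
minimal pieces: {0:e, 1:c}
ways to finish when only these pieces remain (= sum over removing one remaining piece with nothing left below it):
  1 left: {9}→1
  2 left: {8,9}→1
  3 left: {7,8,9}→1
  4 left: {6,7,8,9}→1
  5 left: {5,6,7,8,9}→1
  6 left: {4,5,6,7,8,9}→1
  7 left: {1,4,5,6,7,8,9}→1  {3,4,5,6,7,8,9}→1
  8 left: {1,3,4,5,6,7,8,9}→2  {2,3,4,5,6,7,8,9}→1
  placing 0:e first → 3 extensions
  placing 1:c first → 1 extensions
total linear extensions = 4

4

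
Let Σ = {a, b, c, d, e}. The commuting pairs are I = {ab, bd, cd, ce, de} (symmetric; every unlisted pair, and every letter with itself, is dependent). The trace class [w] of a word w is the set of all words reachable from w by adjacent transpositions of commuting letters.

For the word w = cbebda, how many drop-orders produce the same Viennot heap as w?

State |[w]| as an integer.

piece 0:c — minimal
piece 1:b rests on {0:c}
piece 2:e rests on {1:b}
piece 3:b rests on {2:e}
piece 4:d — minimal
piece 5:a rests on {2:e, 4:d}
minimal pieces: {0:c, 4:d}
ways to finish when only these pieces remain (= sum over removing one remaining piece with nothing left below it):
  1 left: {3}→1  {5}→1
  2 left: {3,5}→2  {4,5}→1
  3 left: {2,3,5}→2  {3,4,5}→3
  4 left: {1,2,3,5}→2  {2,3,4,5}→5
  placing 0:c first → 7 extensions
  placing 4:d first → 2 extensions
total linear extensions = 9

9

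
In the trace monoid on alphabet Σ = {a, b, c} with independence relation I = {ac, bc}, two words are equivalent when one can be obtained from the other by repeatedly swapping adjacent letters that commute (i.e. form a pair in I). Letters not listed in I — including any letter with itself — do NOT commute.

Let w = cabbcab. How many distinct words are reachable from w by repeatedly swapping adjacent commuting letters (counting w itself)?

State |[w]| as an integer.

#0=c has no predecessor
#1=a has no predecessor
#2=b depends on [1:a]
#3=b depends on [2:b]
#4=c depends on [0:c]
#5=a depends on [3:b]
#6=b depends on [5:a]
sources: [0:c, 1:a]
N(rest) = Σ N(rest − s) over sources s of rest; N(one piece) = 1:
  size 1 → [4]=1  [6]=1
  size 2 → [0,4]=1  [4,6]=2  [5,6]=1
  size 3 → [0,4,6]=3  [3,5,6]=1  [4,5,6]=3
  size 4 → [0,4,5,6]=6  [2,3,5,6]=1  [3,4,5,6]=4
  size 5 → [0,3,4,5,6]=10  [1,2,3,5,6]=1  [2,3,4,5,6]=5
  first=0(c) contributes 6
  first=1(a) contributes 15
|[w]| = 21

21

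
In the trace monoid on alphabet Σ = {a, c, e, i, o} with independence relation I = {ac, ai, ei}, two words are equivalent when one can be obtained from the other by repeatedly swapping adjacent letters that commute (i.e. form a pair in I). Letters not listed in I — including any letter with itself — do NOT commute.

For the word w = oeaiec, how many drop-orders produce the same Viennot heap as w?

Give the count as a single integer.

4

0(o) covers ∅
1(e) covers 0:o
2(a) covers 1:e
3(i) covers 0:o
4(e) covers 2:a
5(c) covers 3:i, 4:e
floor of heap: 0:o
completions by unplaced set U, small U first (add the entries for U minus each lowest piece of U):
  |U|=1: {5}:1
  |U|=2: {3,5}:1  {4,5}:1
  |U|=3: {2,4,5}:1  {3,4,5}:2
  |U|=4: {1,2,4,5}:1  {2,3,4,5}:3
  start at 0(o): 4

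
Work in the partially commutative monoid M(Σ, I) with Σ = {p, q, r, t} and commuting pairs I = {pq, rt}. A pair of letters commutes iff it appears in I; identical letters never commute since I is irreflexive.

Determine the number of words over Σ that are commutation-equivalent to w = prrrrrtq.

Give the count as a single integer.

#0=p has no predecessor
#1=r depends on [0:p]
#2=r depends on [1:r]
#3=r depends on [2:r]
#4=r depends on [3:r]
#5=r depends on [4:r]
#6=t depends on [0:p]
#7=q depends on [5:r, 6:t]
sources: [0:p]
N(rest) = Σ N(rest − s) over sources s of rest; N(one piece) = 1:
  size 1 → [7]=1
  size 2 → [5,7]=1  [6,7]=1
  size 3 → [4,5,7]=1  [5,6,7]=2
  size 4 → [3,4,5,7]=1  [4,5,6,7]=3
  size 5 → [2,3,4,5,7]=1  [3,4,5,6,7]=4
  size 6 → [1,2,3,4,5,7]=1  [2,3,4,5,6,7]=5
  first=0(p) contributes 6

6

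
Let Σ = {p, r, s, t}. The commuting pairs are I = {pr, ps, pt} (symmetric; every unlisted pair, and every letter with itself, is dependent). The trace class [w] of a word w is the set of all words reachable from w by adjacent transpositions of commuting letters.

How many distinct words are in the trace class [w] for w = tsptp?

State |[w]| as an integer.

10

#0=t has no predecessor
#1=s depends on [0:t]
#2=p has no predecessor
#3=t depends on [1:s]
#4=p depends on [2:p]
sources: [0:t, 2:p]
N(rest) = Σ N(rest − s) over sources s of rest; N(one piece) = 1:
  size 1 → [3]=1  [4]=1
  size 2 → [1,3]=1  [2,4]=1  [3,4]=2
  size 3 → [0,1,3]=1  [1,3,4]=3  [2,3,4]=3
  first=0(t) contributes 6
  first=2(p) contributes 4
|[w]| = 10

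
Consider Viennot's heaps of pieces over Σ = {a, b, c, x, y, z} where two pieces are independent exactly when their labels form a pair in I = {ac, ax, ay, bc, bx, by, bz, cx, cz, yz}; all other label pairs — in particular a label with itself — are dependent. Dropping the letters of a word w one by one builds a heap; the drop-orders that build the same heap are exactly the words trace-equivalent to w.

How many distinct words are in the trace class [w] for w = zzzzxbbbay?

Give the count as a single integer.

#0=z has no predecessor
#1=z depends on [0:z]
#2=z depends on [1:z]
#3=z depends on [2:z]
#4=x depends on [3:z]
#5=b has no predecessor
#6=b depends on [5:b]
#7=b depends on [6:b]
#8=a depends on [3:z, 7:b]
#9=y depends on [4:x]
sources: [0:z, 5:b]
N(rest) = Σ N(rest − s) over sources s of rest; N(one piece) = 1:
  size 1 → [8]=1  [9]=1
  size 2 → [4,9]=1  [7,8]=1  [8,9]=2
  size 3 → [4,8,9]=3  [6,7,8]=1  [7,8,9]=3
  size 4 → [3,4,8,9]=3  [4,7,8,9]=6  [5,6,7,8]=1  [6,7,8,9]=4
  size 5 → [2,3,4,8,9]=3  [3,4,7,8,9]=9  [4,6,7,8,9]=10  [5,6,7,8,9]=5
  size 6 → [1,2,3,4,8,9]=3  [2,3,4,7,8,9]=12  [3,4,6,7,8,9]=19  [4,5,6,7,8,9]=15
  size 7 → [0,1,2,3,4,8,9]=3  [1,2,3,4,7,8,9]=15  [2,3,4,6,7,8,9]=31  [3,4,5,6,7,8,9]=34
  size 8 → [0,1,2,3,4,7,8,9]=18  [1,2,3,4,6,7,8,9]=46  [2,3,4,5,6,7,8,9]=65
  first=0(z) contributes 111
  first=5(b) contributes 64
|[w]| = 175

175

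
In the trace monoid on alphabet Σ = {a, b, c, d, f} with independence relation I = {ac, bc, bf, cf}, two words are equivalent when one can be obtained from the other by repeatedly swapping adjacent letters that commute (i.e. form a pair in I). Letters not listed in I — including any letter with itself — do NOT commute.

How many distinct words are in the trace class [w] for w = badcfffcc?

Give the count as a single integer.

20

#0=b has no predecessor
#1=a depends on [0:b]
#2=d depends on [1:a]
#3=c depends on [2:d]
#4=f depends on [2:d]
#5=f depends on [4:f]
#6=f depends on [5:f]
#7=c depends on [3:c]
#8=c depends on [7:c]
sources: [0:b]
N(rest) = Σ N(rest − s) over sources s of rest; N(one piece) = 1:
  size 1 → [6]=1  [8]=1
  size 2 → [5,6]=1  [6,8]=2  [7,8]=1
  size 3 → [3,7,8]=1  [4,5,6]=1  [5,6,8]=3  [6,7,8]=3
  size 4 → [3,6,7,8]=4  [4,5,6,8]=4  [5,6,7,8]=6
  size 5 → [3,5,6,7,8]=10  [4,5,6,7,8]=10
  size 6 → [3,4,5,6,7,8]=20
  size 7 → [2,3,4,5,6,7,8]=20
  first=0(b) contributes 20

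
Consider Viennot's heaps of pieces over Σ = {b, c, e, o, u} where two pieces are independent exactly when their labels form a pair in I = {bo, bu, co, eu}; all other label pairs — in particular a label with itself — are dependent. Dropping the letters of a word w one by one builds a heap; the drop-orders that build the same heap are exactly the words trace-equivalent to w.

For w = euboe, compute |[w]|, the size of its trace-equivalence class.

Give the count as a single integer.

#0=e has no predecessor
#1=u has no predecessor
#2=b depends on [0:e]
#3=o depends on [0:e, 1:u]
#4=e depends on [2:b, 3:o]
sources: [0:e, 1:u]
N(rest) = Σ N(rest − s) over sources s of rest; N(one piece) = 1:
  size 1 → [4]=1
  size 2 → [2,4]=1  [3,4]=1
  size 3 → [1,3,4]=1  [2,3,4]=2
  first=0(e) contributes 3
  first=1(u) contributes 2
|[w]| = 5

5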